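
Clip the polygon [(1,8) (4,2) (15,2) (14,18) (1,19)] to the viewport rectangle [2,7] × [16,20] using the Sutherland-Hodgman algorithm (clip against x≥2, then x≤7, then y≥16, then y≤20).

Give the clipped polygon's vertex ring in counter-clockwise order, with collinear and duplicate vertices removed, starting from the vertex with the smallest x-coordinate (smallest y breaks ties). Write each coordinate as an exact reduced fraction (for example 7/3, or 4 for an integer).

Clipped polygon: [(2,16) (7,16) (7,241/13) (2,246/13)]

1. After x ≥ 2: [(2,6) (4,2) (15,2) (14,18) (2,246/13)]
2. After x ≤ 7: [(2,6) (4,2) (7,2) (7,241/13) (2,246/13)]
3. After y ≥ 16: [(2,16) (7,16) (7,241/13) (2,246/13)]
4. After y ≤ 20: [(2,16) (7,16) (7,241/13) (2,246/13)]
5. Canonical ring: [(2,16) (7,16) (7,241/13) (2,246/13)]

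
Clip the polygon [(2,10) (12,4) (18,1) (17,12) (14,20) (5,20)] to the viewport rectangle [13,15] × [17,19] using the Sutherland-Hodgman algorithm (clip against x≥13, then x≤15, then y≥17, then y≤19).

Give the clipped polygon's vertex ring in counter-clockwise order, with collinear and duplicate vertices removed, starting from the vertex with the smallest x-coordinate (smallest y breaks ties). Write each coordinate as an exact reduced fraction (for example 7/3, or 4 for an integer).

1. After x ≥ 13: [(13,7/2) (18,1) (17,12) (14,20) (13,20)]
2. After x ≤ 15: [(13,7/2) (15,5/2) (15,52/3) (14,20) (13,20)]
3. After y ≥ 17: [(13,17) (15,17) (15,52/3) (14,20) (13,20)]
4. After y ≤ 19: [(13,19) (13,17) (15,17) (15,52/3) (115/8,19)]
5. Canonical ring: [(13,17) (15,17) (15,52/3) (115/8,19) (13,19)]

Clipped polygon: [(13,17) (15,17) (15,52/3) (115/8,19) (13,19)]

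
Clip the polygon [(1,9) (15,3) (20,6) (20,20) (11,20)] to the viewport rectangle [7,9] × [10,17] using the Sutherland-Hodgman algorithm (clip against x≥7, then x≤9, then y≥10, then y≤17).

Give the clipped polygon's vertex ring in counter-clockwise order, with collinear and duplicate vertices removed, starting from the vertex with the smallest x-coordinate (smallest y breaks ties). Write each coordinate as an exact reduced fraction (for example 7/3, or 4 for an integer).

1. After x ≥ 7: [(7,78/5) (7,45/7) (15,3) (20,6) (20,20) (11,20)]
2. After x ≤ 9: [(9,89/5) (7,78/5) (7,45/7) (9,39/7)]
3. After y ≥ 10: [(9,10) (9,89/5) (7,78/5) (7,10)]
4. After y ≤ 17: [(9,10) (9,17) (91/11,17) (7,78/5) (7,10)]
5. Canonical ring: [(7,10) (9,10) (9,17) (91/11,17) (7,78/5)]

Clipped polygon: [(7,10) (9,10) (9,17) (91/11,17) (7,78/5)]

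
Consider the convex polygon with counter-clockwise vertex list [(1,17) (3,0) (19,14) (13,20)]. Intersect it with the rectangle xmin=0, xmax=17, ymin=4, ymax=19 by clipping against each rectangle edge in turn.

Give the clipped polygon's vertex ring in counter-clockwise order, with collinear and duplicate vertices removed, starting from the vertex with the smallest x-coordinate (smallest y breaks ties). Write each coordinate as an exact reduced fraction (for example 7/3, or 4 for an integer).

1. After x ≥ 0: [(1,17) (3,0) (19,14) (13,20)]
2. After x ≤ 17: [(1,17) (3,0) (17,49/4) (17,16) (13,20)]
3. After y ≥ 4: [(1,17) (43/17,4) (53/7,4) (17,49/4) (17,16) (13,20)]
4. After y ≤ 19: [(9,19) (1,17) (43/17,4) (53/7,4) (17,49/4) (17,16) (14,19)]
5. Canonical ring: [(1,17) (43/17,4) (53/7,4) (17,49/4) (17,16) (14,19) (9,19)]

Clipped polygon: [(1,17) (43/17,4) (53/7,4) (17,49/4) (17,16) (14,19) (9,19)]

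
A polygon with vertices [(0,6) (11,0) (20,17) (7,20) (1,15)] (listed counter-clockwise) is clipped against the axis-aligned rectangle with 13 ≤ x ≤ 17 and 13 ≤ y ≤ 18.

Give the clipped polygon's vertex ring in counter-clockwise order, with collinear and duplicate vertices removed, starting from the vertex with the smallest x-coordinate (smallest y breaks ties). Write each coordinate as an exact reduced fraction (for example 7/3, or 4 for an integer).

1. After x ≥ 13: [(13,34/9) (20,17) (13,242/13)]
2. After x ≤ 17: [(13,34/9) (17,34/3) (17,230/13) (13,242/13)]
3. After y ≥ 13: [(13,13) (17,13) (17,230/13) (13,242/13)]
4. After y ≤ 18: [(13,18) (13,13) (17,13) (17,230/13) (47/3,18)]
5. Canonical ring: [(13,13) (17,13) (17,230/13) (47/3,18) (13,18)]

Clipped polygon: [(13,13) (17,13) (17,230/13) (47/3,18) (13,18)]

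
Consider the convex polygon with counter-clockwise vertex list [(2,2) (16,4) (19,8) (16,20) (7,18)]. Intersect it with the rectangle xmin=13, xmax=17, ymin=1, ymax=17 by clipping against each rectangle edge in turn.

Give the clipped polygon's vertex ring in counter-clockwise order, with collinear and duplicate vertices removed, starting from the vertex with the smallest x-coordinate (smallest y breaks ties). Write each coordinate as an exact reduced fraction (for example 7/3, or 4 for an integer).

1. After x ≥ 13: [(13,25/7) (16,4) (19,8) (16,20) (13,58/3)]
2. After x ≤ 17: [(13,25/7) (16,4) (17,16/3) (17,16) (16,20) (13,58/3)]
3. After y ≥ 1: [(13,25/7) (16,4) (17,16/3) (17,16) (16,20) (13,58/3)]
4. After y ≤ 17: [(13,17) (13,25/7) (16,4) (17,16/3) (17,16) (67/4,17)]
5. Canonical ring: [(13,25/7) (16,4) (17,16/3) (17,16) (67/4,17) (13,17)]

Clipped polygon: [(13,25/7) (16,4) (17,16/3) (17,16) (67/4,17) (13,17)]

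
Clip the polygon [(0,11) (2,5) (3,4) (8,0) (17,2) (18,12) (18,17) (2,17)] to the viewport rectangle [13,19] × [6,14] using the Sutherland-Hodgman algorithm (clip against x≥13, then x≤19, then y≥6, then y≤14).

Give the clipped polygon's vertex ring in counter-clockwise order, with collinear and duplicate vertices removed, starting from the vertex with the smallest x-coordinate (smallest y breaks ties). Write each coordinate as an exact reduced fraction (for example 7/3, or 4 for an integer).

Clipped polygon: [(13,6) (87/5,6) (18,12) (18,14) (13,14)]

1. After x ≥ 13: [(13,10/9) (17,2) (18,12) (18,17) (13,17)]
2. After x ≤ 19: [(13,10/9) (17,2) (18,12) (18,17) (13,17)]
3. After y ≥ 6: [(13,6) (87/5,6) (18,12) (18,17) (13,17)]
4. After y ≤ 14: [(13,14) (13,6) (87/5,6) (18,12) (18,14)]
5. Canonical ring: [(13,6) (87/5,6) (18,12) (18,14) (13,14)]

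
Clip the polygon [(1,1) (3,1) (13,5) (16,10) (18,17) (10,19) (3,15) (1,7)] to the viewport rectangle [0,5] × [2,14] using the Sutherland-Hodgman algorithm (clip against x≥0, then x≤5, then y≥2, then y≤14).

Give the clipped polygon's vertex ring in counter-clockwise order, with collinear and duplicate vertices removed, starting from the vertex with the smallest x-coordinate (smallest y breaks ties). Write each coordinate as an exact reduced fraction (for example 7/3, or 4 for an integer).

Clipped polygon: [(1,2) (5,2) (5,14) (11/4,14) (1,7)]

1. After x ≥ 0: [(1,1) (3,1) (13,5) (16,10) (18,17) (10,19) (3,15) (1,7)]
2. After x ≤ 5: [(1,1) (3,1) (5,9/5) (5,113/7) (3,15) (1,7)]
3. After y ≥ 2: [(1,2) (5,2) (5,113/7) (3,15) (1,7)]
4. After y ≤ 14: [(1,2) (5,2) (5,14) (11/4,14) (1,7)]
5. Canonical ring: [(1,2) (5,2) (5,14) (11/4,14) (1,7)]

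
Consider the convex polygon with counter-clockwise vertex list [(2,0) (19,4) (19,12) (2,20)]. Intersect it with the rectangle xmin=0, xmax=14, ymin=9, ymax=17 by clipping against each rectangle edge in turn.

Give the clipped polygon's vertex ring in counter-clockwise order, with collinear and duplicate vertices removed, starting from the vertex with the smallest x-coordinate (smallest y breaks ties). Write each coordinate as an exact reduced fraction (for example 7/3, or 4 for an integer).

Clipped polygon: [(2,9) (14,9) (14,244/17) (67/8,17) (2,17)]

1. After x ≥ 0: [(2,0) (19,4) (19,12) (2,20)]
2. After x ≤ 14: [(2,0) (14,48/17) (14,244/17) (2,20)]
3. After y ≥ 9: [(2,9) (14,9) (14,244/17) (2,20)]
4. After y ≤ 17: [(2,17) (2,9) (14,9) (14,244/17) (67/8,17)]
5. Canonical ring: [(2,9) (14,9) (14,244/17) (67/8,17) (2,17)]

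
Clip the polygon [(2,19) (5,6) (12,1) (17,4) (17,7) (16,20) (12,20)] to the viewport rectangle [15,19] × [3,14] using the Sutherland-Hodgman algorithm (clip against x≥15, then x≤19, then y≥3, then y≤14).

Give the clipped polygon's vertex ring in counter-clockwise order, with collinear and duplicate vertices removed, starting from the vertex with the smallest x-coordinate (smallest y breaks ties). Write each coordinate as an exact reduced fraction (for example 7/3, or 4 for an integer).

Clipped polygon: [(15,3) (46/3,3) (17,4) (17,7) (214/13,14) (15,14)]

1. After x ≥ 15: [(15,14/5) (17,4) (17,7) (16,20) (15,20)]
2. After x ≤ 19: [(15,14/5) (17,4) (17,7) (16,20) (15,20)]
3. After y ≥ 3: [(15,3) (46/3,3) (17,4) (17,7) (16,20) (15,20)]
4. After y ≤ 14: [(15,14) (15,3) (46/3,3) (17,4) (17,7) (214/13,14)]
5. Canonical ring: [(15,3) (46/3,3) (17,4) (17,7) (214/13,14) (15,14)]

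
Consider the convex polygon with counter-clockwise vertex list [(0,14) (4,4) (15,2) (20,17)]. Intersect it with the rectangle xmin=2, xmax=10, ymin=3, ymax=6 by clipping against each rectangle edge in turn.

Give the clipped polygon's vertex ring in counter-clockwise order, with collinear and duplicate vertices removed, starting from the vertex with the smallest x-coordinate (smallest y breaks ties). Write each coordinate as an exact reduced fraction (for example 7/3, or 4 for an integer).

Clipped polygon: [(16/5,6) (4,4) (19/2,3) (10,3) (10,6)]

1. After x ≥ 2: [(2,143/10) (2,9) (4,4) (15,2) (20,17)]
2. After x ≤ 10: [(10,31/2) (2,143/10) (2,9) (4,4) (10,32/11)]
3. After y ≥ 3: [(10,3) (10,31/2) (2,143/10) (2,9) (4,4) (19/2,3)]
4. After y ≤ 6: [(10,3) (10,6) (16/5,6) (4,4) (19/2,3)]
5. Canonical ring: [(16/5,6) (4,4) (19/2,3) (10,3) (10,6)]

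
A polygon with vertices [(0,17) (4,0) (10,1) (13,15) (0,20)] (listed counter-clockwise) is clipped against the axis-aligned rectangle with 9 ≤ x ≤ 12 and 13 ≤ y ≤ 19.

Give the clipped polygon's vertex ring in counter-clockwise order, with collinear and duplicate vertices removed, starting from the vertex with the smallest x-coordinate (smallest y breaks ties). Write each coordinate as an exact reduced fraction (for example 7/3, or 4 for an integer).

Clipped polygon: [(9,13) (12,13) (12,200/13) (9,215/13)]

1. After x ≥ 9: [(9,5/6) (10,1) (13,15) (9,215/13)]
2. After x ≤ 12: [(9,5/6) (10,1) (12,31/3) (12,200/13) (9,215/13)]
3. After y ≥ 13: [(9,13) (12,13) (12,200/13) (9,215/13)]
4. After y ≤ 19: [(9,13) (12,13) (12,200/13) (9,215/13)]
5. Canonical ring: [(9,13) (12,13) (12,200/13) (9,215/13)]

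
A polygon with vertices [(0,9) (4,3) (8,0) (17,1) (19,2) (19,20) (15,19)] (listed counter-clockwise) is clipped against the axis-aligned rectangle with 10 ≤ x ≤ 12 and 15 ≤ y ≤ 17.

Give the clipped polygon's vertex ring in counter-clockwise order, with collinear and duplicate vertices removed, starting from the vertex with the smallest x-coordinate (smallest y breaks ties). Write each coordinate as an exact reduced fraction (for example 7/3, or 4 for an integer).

1. After x ≥ 10: [(10,47/3) (10,2/9) (17,1) (19,2) (19,20) (15,19)]
2. After x ≤ 12: [(12,17) (10,47/3) (10,2/9) (12,4/9)]
3. After y ≥ 15: [(12,15) (12,17) (10,47/3) (10,15)]
4. After y ≤ 17: [(12,15) (12,17) (10,47/3) (10,15)]
5. Canonical ring: [(10,15) (12,15) (12,17) (10,47/3)]

Clipped polygon: [(10,15) (12,15) (12,17) (10,47/3)]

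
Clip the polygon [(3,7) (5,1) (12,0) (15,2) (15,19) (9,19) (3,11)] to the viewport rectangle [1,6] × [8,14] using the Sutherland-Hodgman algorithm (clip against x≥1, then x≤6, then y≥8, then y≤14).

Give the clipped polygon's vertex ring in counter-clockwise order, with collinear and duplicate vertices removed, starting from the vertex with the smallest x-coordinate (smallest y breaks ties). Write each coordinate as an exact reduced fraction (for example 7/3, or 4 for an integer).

1. After x ≥ 1: [(3,7) (5,1) (12,0) (15,2) (15,19) (9,19) (3,11)]
2. After x ≤ 6: [(3,7) (5,1) (6,6/7) (6,15) (3,11)]
3. After y ≥ 8: [(3,8) (6,8) (6,15) (3,11)]
4. After y ≤ 14: [(3,8) (6,8) (6,14) (21/4,14) (3,11)]
5. Canonical ring: [(3,8) (6,8) (6,14) (21/4,14) (3,11)]

Clipped polygon: [(3,8) (6,8) (6,14) (21/4,14) (3,11)]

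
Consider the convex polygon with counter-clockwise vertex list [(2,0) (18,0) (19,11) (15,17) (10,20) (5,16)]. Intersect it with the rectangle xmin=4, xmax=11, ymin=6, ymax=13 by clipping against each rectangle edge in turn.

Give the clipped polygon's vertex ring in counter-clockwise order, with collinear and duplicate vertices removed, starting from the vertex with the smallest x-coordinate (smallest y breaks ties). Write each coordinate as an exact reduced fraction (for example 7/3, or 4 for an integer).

1. After x ≥ 4: [(4,32/3) (4,0) (18,0) (19,11) (15,17) (10,20) (5,16)]
2. After x ≤ 11: [(4,32/3) (4,0) (11,0) (11,97/5) (10,20) (5,16)]
3. After y ≥ 6: [(4,32/3) (4,6) (11,6) (11,97/5) (10,20) (5,16)]
4. After y ≤ 13: [(71/16,13) (4,32/3) (4,6) (11,6) (11,13)]
5. Canonical ring: [(4,6) (11,6) (11,13) (71/16,13) (4,32/3)]

Clipped polygon: [(4,6) (11,6) (11,13) (71/16,13) (4,32/3)]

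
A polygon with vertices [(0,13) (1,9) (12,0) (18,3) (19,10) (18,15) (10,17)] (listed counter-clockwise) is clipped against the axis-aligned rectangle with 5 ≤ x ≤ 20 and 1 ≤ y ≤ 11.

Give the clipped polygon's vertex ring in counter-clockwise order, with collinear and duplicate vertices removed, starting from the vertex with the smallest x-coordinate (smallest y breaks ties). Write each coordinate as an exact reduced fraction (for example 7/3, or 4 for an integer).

1. After x ≥ 5: [(5,15) (5,63/11) (12,0) (18,3) (19,10) (18,15) (10,17)]
2. After x ≤ 20: [(5,15) (5,63/11) (12,0) (18,3) (19,10) (18,15) (10,17)]
3. After y ≥ 1: [(5,15) (5,63/11) (97/9,1) (14,1) (18,3) (19,10) (18,15) (10,17)]
4. After y ≤ 11: [(5,11) (5,63/11) (97/9,1) (14,1) (18,3) (19,10) (94/5,11)]
5. Canonical ring: [(5,63/11) (97/9,1) (14,1) (18,3) (19,10) (94/5,11) (5,11)]

Clipped polygon: [(5,63/11) (97/9,1) (14,1) (18,3) (19,10) (94/5,11) (5,11)]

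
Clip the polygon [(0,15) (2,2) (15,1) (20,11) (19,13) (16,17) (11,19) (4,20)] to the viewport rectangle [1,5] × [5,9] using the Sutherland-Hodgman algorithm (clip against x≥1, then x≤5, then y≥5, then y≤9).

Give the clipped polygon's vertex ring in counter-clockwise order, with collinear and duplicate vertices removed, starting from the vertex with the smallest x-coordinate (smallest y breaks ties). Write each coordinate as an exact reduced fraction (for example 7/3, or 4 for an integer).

1. After x ≥ 1: [(1,65/4) (1,17/2) (2,2) (15,1) (20,11) (19,13) (16,17) (11,19) (4,20)]
2. After x ≤ 5: [(1,65/4) (1,17/2) (2,2) (5,23/13) (5,139/7) (4,20)]
3. After y ≥ 5: [(1,65/4) (1,17/2) (20/13,5) (5,5) (5,139/7) (4,20)]
4. After y ≤ 9: [(1,9) (1,17/2) (20/13,5) (5,5) (5,9)]
5. Canonical ring: [(1,17/2) (20/13,5) (5,5) (5,9) (1,9)]

Clipped polygon: [(1,17/2) (20/13,5) (5,5) (5,9) (1,9)]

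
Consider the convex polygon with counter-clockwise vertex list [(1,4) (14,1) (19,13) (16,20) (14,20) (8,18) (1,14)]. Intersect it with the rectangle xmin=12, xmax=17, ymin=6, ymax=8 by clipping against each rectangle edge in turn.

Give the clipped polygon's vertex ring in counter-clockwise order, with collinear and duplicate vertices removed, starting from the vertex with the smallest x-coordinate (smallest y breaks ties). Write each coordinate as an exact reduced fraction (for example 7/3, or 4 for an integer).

Clipped polygon: [(12,6) (193/12,6) (203/12,8) (12,8)]

1. After x ≥ 12: [(12,19/13) (14,1) (19,13) (16,20) (14,20) (12,58/3)]
2. After x ≤ 17: [(12,19/13) (14,1) (17,41/5) (17,53/3) (16,20) (14,20) (12,58/3)]
3. After y ≥ 6: [(12,6) (193/12,6) (17,41/5) (17,53/3) (16,20) (14,20) (12,58/3)]
4. After y ≤ 8: [(12,8) (12,6) (193/12,6) (203/12,8)]
5. Canonical ring: [(12,6) (193/12,6) (203/12,8) (12,8)]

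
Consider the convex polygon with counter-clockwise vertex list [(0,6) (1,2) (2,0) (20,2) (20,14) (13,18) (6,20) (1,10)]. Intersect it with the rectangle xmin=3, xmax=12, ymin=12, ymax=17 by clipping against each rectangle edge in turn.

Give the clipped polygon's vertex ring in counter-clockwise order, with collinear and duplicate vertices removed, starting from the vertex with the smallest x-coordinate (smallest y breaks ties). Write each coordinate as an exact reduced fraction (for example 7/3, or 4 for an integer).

Clipped polygon: [(3,12) (12,12) (12,17) (9/2,17) (3,14)]

1. After x ≥ 3: [(3,1/9) (20,2) (20,14) (13,18) (6,20) (3,14)]
2. After x ≤ 12: [(3,1/9) (12,10/9) (12,128/7) (6,20) (3,14)]
3. After y ≥ 12: [(3,12) (12,12) (12,128/7) (6,20) (3,14)]
4. After y ≤ 17: [(3,12) (12,12) (12,17) (9/2,17) (3,14)]
5. Canonical ring: [(3,12) (12,12) (12,17) (9/2,17) (3,14)]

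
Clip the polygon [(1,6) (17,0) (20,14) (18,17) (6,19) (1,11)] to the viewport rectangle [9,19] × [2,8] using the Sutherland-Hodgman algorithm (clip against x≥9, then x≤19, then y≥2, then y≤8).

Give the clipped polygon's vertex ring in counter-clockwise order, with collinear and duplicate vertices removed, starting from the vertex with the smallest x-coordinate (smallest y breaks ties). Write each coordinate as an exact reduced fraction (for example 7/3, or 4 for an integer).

1. After x ≥ 9: [(9,3) (17,0) (20,14) (18,17) (9,37/2)]
2. After x ≤ 19: [(9,3) (17,0) (19,28/3) (19,31/2) (18,17) (9,37/2)]
3. After y ≥ 2: [(9,3) (35/3,2) (122/7,2) (19,28/3) (19,31/2) (18,17) (9,37/2)]
4. After y ≤ 8: [(9,8) (9,3) (35/3,2) (122/7,2) (131/7,8)]
5. Canonical ring: [(9,3) (35/3,2) (122/7,2) (131/7,8) (9,8)]

Clipped polygon: [(9,3) (35/3,2) (122/7,2) (131/7,8) (9,8)]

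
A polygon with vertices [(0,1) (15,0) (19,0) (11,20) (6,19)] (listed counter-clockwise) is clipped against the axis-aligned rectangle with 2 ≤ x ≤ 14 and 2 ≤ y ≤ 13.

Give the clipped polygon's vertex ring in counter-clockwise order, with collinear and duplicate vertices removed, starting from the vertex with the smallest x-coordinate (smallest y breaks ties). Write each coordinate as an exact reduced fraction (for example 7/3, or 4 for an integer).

Clipped polygon: [(2,2) (14,2) (14,25/2) (69/5,13) (4,13) (2,7)]

1. After x ≥ 2: [(2,7) (2,13/15) (15,0) (19,0) (11,20) (6,19)]
2. After x ≤ 14: [(2,7) (2,13/15) (14,1/15) (14,25/2) (11,20) (6,19)]
3. After y ≥ 2: [(2,7) (2,2) (14,2) (14,25/2) (11,20) (6,19)]
4. After y ≤ 13: [(4,13) (2,7) (2,2) (14,2) (14,25/2) (69/5,13)]
5. Canonical ring: [(2,2) (14,2) (14,25/2) (69/5,13) (4,13) (2,7)]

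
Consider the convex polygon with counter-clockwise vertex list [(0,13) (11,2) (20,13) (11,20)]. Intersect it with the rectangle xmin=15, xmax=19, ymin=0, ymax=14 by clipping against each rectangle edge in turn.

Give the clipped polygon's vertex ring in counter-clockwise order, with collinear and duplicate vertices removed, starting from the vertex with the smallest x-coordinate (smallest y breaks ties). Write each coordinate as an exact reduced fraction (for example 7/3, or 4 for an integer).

Clipped polygon: [(15,62/9) (19,106/9) (19,124/9) (131/7,14) (15,14)]

1. After x ≥ 15: [(15,62/9) (20,13) (15,152/9)]
2. After x ≤ 19: [(15,62/9) (19,106/9) (19,124/9) (15,152/9)]
3. After y ≥ 0: [(15,62/9) (19,106/9) (19,124/9) (15,152/9)]
4. After y ≤ 14: [(15,14) (15,62/9) (19,106/9) (19,124/9) (131/7,14)]
5. Canonical ring: [(15,62/9) (19,106/9) (19,124/9) (131/7,14) (15,14)]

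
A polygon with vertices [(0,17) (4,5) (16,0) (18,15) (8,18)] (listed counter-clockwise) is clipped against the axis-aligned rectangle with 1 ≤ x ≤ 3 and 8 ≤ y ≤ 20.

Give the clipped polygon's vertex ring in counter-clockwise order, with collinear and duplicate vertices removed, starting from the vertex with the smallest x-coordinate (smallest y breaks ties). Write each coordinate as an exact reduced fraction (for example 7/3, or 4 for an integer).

Clipped polygon: [(1,14) (3,8) (3,139/8) (1,137/8)]

1. After x ≥ 1: [(1,137/8) (1,14) (4,5) (16,0) (18,15) (8,18)]
2. After x ≤ 3: [(3,139/8) (1,137/8) (1,14) (3,8)]
3. After y ≥ 8: [(3,139/8) (1,137/8) (1,14) (3,8)]
4. After y ≤ 20: [(3,139/8) (1,137/8) (1,14) (3,8)]
5. Canonical ring: [(1,14) (3,8) (3,139/8) (1,137/8)]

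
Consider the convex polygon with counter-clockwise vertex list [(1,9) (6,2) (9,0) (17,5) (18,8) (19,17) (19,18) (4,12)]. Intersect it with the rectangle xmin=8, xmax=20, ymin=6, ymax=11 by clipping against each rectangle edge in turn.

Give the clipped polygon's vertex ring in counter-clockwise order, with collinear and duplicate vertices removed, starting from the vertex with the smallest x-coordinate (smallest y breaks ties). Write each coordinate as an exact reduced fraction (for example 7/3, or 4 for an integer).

1. After x ≥ 8: [(8,2/3) (9,0) (17,5) (18,8) (19,17) (19,18) (8,68/5)]
2. After x ≤ 20: [(8,2/3) (9,0) (17,5) (18,8) (19,17) (19,18) (8,68/5)]
3. After y ≥ 6: [(8,6) (52/3,6) (18,8) (19,17) (19,18) (8,68/5)]
4. After y ≤ 11: [(8,11) (8,6) (52/3,6) (18,8) (55/3,11)]
5. Canonical ring: [(8,6) (52/3,6) (18,8) (55/3,11) (8,11)]

Clipped polygon: [(8,6) (52/3,6) (18,8) (55/3,11) (8,11)]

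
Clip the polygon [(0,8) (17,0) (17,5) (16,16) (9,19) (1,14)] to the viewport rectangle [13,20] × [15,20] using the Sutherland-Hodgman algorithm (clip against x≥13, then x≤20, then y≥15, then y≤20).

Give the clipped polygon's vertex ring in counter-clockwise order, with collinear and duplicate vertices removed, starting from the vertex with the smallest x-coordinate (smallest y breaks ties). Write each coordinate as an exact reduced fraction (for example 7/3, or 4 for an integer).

Clipped polygon: [(13,15) (177/11,15) (16,16) (13,121/7)]

1. After x ≥ 13: [(13,32/17) (17,0) (17,5) (16,16) (13,121/7)]
2. After x ≤ 20: [(13,32/17) (17,0) (17,5) (16,16) (13,121/7)]
3. After y ≥ 15: [(13,15) (177/11,15) (16,16) (13,121/7)]
4. After y ≤ 20: [(13,15) (177/11,15) (16,16) (13,121/7)]
5. Canonical ring: [(13,15) (177/11,15) (16,16) (13,121/7)]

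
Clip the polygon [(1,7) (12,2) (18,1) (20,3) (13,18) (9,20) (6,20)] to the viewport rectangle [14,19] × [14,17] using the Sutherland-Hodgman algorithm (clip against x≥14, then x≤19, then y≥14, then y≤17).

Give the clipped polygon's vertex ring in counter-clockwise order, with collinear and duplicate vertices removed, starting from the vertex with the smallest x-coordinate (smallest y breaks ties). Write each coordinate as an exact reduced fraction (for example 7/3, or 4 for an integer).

Clipped polygon: [(14,14) (223/15,14) (14,111/7)]

1. After x ≥ 14: [(14,5/3) (18,1) (20,3) (14,111/7)]
2. After x ≤ 19: [(14,5/3) (18,1) (19,2) (19,36/7) (14,111/7)]
3. After y ≥ 14: [(14,14) (223/15,14) (14,111/7)]
4. After y ≤ 17: [(14,14) (223/15,14) (14,111/7)]
5. Canonical ring: [(14,14) (223/15,14) (14,111/7)]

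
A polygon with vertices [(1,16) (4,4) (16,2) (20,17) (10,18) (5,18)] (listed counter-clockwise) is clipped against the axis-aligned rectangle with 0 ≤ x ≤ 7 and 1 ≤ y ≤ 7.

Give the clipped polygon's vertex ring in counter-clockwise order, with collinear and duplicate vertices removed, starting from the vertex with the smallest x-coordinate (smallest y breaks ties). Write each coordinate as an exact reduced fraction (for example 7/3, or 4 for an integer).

1. After x ≥ 0: [(1,16) (4,4) (16,2) (20,17) (10,18) (5,18)]
2. After x ≤ 7: [(1,16) (4,4) (7,7/2) (7,18) (5,18)]
3. After y ≥ 1: [(1,16) (4,4) (7,7/2) (7,18) (5,18)]
4. After y ≤ 7: [(13/4,7) (4,4) (7,7/2) (7,7)]
5. Canonical ring: [(13/4,7) (4,4) (7,7/2) (7,7)]

Clipped polygon: [(13/4,7) (4,4) (7,7/2) (7,7)]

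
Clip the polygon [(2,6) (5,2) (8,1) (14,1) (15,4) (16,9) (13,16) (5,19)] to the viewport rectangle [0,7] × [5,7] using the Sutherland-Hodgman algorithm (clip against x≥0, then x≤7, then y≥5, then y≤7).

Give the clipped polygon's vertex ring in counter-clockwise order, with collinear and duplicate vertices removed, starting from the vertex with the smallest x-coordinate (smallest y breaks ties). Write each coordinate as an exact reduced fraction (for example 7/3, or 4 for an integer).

Clipped polygon: [(2,6) (11/4,5) (7,5) (7,7) (29/13,7)]

1. After x ≥ 0: [(2,6) (5,2) (8,1) (14,1) (15,4) (16,9) (13,16) (5,19)]
2. After x ≤ 7: [(2,6) (5,2) (7,4/3) (7,73/4) (5,19)]
3. After y ≥ 5: [(2,6) (11/4,5) (7,5) (7,73/4) (5,19)]
4. After y ≤ 7: [(29/13,7) (2,6) (11/4,5) (7,5) (7,7)]
5. Canonical ring: [(2,6) (11/4,5) (7,5) (7,7) (29/13,7)]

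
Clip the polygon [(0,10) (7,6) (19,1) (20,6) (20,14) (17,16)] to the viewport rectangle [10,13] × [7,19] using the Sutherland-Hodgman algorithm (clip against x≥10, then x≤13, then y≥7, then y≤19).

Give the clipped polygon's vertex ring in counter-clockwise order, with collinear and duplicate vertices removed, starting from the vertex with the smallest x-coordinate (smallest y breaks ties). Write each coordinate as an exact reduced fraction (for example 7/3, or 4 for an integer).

Clipped polygon: [(10,7) (13,7) (13,248/17) (10,230/17)]

1. After x ≥ 10: [(10,230/17) (10,19/4) (19,1) (20,6) (20,14) (17,16)]
2. After x ≤ 13: [(13,248/17) (10,230/17) (10,19/4) (13,7/2)]
3. After y ≥ 7: [(13,7) (13,248/17) (10,230/17) (10,7)]
4. After y ≤ 19: [(13,7) (13,248/17) (10,230/17) (10,7)]
5. Canonical ring: [(10,7) (13,7) (13,248/17) (10,230/17)]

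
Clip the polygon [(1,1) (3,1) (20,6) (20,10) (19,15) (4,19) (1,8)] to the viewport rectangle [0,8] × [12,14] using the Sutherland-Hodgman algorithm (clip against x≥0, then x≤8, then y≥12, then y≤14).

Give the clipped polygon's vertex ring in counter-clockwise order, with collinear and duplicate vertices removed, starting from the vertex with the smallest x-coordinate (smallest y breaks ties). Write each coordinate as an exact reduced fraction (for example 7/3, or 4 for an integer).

Clipped polygon: [(23/11,12) (8,12) (8,14) (29/11,14)]

1. After x ≥ 0: [(1,1) (3,1) (20,6) (20,10) (19,15) (4,19) (1,8)]
2. After x ≤ 8: [(1,1) (3,1) (8,42/17) (8,269/15) (4,19) (1,8)]
3. After y ≥ 12: [(8,12) (8,269/15) (4,19) (23/11,12)]
4. After y ≤ 14: [(8,12) (8,14) (29/11,14) (23/11,12)]
5. Canonical ring: [(23/11,12) (8,12) (8,14) (29/11,14)]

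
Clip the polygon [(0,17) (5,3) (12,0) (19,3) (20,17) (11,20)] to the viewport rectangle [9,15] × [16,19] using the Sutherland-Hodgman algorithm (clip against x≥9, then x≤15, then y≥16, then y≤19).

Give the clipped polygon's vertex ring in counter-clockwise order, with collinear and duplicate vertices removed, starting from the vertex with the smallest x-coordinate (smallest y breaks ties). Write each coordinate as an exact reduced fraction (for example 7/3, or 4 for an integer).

1. After x ≥ 9: [(9,214/11) (9,9/7) (12,0) (19,3) (20,17) (11,20)]
2. After x ≤ 15: [(9,214/11) (9,9/7) (12,0) (15,9/7) (15,56/3) (11,20)]
3. After y ≥ 16: [(9,214/11) (9,16) (15,16) (15,56/3) (11,20)]
4. After y ≤ 19: [(9,19) (9,16) (15,16) (15,56/3) (14,19)]
5. Canonical ring: [(9,16) (15,16) (15,56/3) (14,19) (9,19)]

Clipped polygon: [(9,16) (15,16) (15,56/3) (14,19) (9,19)]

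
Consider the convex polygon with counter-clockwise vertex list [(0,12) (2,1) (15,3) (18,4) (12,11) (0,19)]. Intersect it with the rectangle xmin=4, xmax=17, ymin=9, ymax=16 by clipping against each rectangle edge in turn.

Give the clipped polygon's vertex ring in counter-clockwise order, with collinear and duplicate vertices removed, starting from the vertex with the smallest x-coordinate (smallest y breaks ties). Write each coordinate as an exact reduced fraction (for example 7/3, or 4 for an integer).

1. After x ≥ 4: [(4,17/13) (15,3) (18,4) (12,11) (4,49/3)]
2. After x ≤ 17: [(4,17/13) (15,3) (17,11/3) (17,31/6) (12,11) (4,49/3)]
3. After y ≥ 9: [(4,9) (96/7,9) (12,11) (4,49/3)]
4. After y ≤ 16: [(4,16) (4,9) (96/7,9) (12,11) (9/2,16)]
5. Canonical ring: [(4,9) (96/7,9) (12,11) (9/2,16) (4,16)]

Clipped polygon: [(4,9) (96/7,9) (12,11) (9/2,16) (4,16)]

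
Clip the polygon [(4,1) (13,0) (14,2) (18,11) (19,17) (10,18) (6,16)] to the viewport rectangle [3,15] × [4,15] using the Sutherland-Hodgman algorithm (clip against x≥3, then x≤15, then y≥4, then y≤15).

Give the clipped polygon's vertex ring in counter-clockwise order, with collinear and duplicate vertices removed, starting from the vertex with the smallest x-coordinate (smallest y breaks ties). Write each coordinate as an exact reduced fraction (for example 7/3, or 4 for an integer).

Clipped polygon: [(22/5,4) (134/9,4) (15,17/4) (15,15) (88/15,15)]

1. After x ≥ 3: [(4,1) (13,0) (14,2) (18,11) (19,17) (10,18) (6,16)]
2. After x ≤ 15: [(4,1) (13,0) (14,2) (15,17/4) (15,157/9) (10,18) (6,16)]
3. After y ≥ 4: [(22/5,4) (134/9,4) (15,17/4) (15,157/9) (10,18) (6,16)]
4. After y ≤ 15: [(88/15,15) (22/5,4) (134/9,4) (15,17/4) (15,15)]
5. Canonical ring: [(22/5,4) (134/9,4) (15,17/4) (15,15) (88/15,15)]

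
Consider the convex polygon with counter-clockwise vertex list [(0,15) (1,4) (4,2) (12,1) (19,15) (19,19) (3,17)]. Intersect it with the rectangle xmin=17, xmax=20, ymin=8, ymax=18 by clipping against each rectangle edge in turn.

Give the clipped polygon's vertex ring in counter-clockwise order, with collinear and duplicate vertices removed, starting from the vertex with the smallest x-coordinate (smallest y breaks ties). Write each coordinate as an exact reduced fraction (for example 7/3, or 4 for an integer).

1. After x ≥ 17: [(17,11) (19,15) (19,19) (17,75/4)]
2. After x ≤ 20: [(17,11) (19,15) (19,19) (17,75/4)]
3. After y ≥ 8: [(17,11) (19,15) (19,19) (17,75/4)]
4. After y ≤ 18: [(17,18) (17,11) (19,15) (19,18)]
5. Canonical ring: [(17,11) (19,15) (19,18) (17,18)]

Clipped polygon: [(17,11) (19,15) (19,18) (17,18)]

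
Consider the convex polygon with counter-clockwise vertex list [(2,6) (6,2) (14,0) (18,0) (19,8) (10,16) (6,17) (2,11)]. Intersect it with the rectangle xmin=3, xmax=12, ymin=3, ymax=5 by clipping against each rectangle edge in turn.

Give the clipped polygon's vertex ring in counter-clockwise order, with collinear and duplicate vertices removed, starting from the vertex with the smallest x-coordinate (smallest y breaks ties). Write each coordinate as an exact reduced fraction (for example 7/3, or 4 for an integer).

Clipped polygon: [(3,5) (5,3) (12,3) (12,5)]

1. After x ≥ 3: [(3,5) (6,2) (14,0) (18,0) (19,8) (10,16) (6,17) (3,25/2)]
2. After x ≤ 12: [(3,5) (6,2) (12,1/2) (12,128/9) (10,16) (6,17) (3,25/2)]
3. After y ≥ 3: [(3,5) (5,3) (12,3) (12,128/9) (10,16) (6,17) (3,25/2)]
4. After y ≤ 5: [(3,5) (3,5) (5,3) (12,3) (12,5)]
5. Canonical ring: [(3,5) (5,3) (12,3) (12,5)]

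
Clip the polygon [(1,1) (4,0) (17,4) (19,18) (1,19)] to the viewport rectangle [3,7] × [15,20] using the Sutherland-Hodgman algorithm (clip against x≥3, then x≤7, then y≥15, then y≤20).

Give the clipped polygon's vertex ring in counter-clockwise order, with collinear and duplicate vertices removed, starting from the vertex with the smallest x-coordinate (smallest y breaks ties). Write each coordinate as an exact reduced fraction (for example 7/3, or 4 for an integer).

1. After x ≥ 3: [(3,1/3) (4,0) (17,4) (19,18) (3,170/9)]
2. After x ≤ 7: [(3,1/3) (4,0) (7,12/13) (7,56/3) (3,170/9)]
3. After y ≥ 15: [(3,15) (7,15) (7,56/3) (3,170/9)]
4. After y ≤ 20: [(3,15) (7,15) (7,56/3) (3,170/9)]
5. Canonical ring: [(3,15) (7,15) (7,56/3) (3,170/9)]

Clipped polygon: [(3,15) (7,15) (7,56/3) (3,170/9)]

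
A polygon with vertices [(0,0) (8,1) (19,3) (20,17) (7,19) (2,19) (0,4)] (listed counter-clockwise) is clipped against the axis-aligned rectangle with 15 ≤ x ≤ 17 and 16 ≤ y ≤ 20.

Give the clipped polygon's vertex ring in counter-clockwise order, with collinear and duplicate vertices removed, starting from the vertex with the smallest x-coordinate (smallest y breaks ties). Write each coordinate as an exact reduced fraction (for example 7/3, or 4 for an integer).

1. After x ≥ 15: [(15,25/11) (19,3) (20,17) (15,231/13)]
2. After x ≤ 17: [(15,25/11) (17,29/11) (17,227/13) (15,231/13)]
3. After y ≥ 16: [(15,16) (17,16) (17,227/13) (15,231/13)]
4. After y ≤ 20: [(15,16) (17,16) (17,227/13) (15,231/13)]
5. Canonical ring: [(15,16) (17,16) (17,227/13) (15,231/13)]

Clipped polygon: [(15,16) (17,16) (17,227/13) (15,231/13)]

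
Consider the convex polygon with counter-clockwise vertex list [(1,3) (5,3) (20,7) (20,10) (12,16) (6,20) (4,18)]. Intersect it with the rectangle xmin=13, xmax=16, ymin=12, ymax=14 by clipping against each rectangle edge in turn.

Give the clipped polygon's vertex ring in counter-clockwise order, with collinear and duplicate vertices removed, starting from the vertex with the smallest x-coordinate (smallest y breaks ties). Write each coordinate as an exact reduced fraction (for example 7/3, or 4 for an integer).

1. After x ≥ 13: [(13,77/15) (20,7) (20,10) (13,61/4)]
2. After x ≤ 16: [(13,77/15) (16,89/15) (16,13) (13,61/4)]
3. After y ≥ 12: [(13,12) (16,12) (16,13) (13,61/4)]
4. After y ≤ 14: [(13,14) (13,12) (16,12) (16,13) (44/3,14)]
5. Canonical ring: [(13,12) (16,12) (16,13) (44/3,14) (13,14)]

Clipped polygon: [(13,12) (16,12) (16,13) (44/3,14) (13,14)]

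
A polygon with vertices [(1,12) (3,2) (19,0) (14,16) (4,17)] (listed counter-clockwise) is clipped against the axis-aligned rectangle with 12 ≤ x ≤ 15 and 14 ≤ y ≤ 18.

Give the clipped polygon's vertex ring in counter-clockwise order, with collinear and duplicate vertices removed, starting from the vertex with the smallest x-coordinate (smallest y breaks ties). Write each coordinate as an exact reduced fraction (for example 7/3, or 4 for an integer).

1. After x ≥ 12: [(12,7/8) (19,0) (14,16) (12,81/5)]
2. After x ≤ 15: [(12,7/8) (15,1/2) (15,64/5) (14,16) (12,81/5)]
3. After y ≥ 14: [(12,14) (117/8,14) (14,16) (12,81/5)]
4. After y ≤ 18: [(12,14) (117/8,14) (14,16) (12,81/5)]
5. Canonical ring: [(12,14) (117/8,14) (14,16) (12,81/5)]

Clipped polygon: [(12,14) (117/8,14) (14,16) (12,81/5)]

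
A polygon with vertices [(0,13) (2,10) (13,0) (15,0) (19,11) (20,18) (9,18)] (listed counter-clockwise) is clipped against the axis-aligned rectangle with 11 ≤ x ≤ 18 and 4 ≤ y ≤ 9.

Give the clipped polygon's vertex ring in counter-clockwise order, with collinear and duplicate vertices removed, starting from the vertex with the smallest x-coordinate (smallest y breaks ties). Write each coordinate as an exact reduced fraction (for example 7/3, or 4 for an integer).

1. After x ≥ 11: [(11,20/11) (13,0) (15,0) (19,11) (20,18) (11,18)]
2. After x ≤ 18: [(11,20/11) (13,0) (15,0) (18,33/4) (18,18) (11,18)]
3. After y ≥ 4: [(11,4) (181/11,4) (18,33/4) (18,18) (11,18)]
4. After y ≤ 9: [(11,9) (11,4) (181/11,4) (18,33/4) (18,9)]
5. Canonical ring: [(11,4) (181/11,4) (18,33/4) (18,9) (11,9)]

Clipped polygon: [(11,4) (181/11,4) (18,33/4) (18,9) (11,9)]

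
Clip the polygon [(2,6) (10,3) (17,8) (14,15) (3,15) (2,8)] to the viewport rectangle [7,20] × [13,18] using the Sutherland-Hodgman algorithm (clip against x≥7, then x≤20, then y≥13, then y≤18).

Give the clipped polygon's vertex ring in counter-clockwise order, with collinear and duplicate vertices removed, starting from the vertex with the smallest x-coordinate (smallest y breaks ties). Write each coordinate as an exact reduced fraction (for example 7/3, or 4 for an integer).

Clipped polygon: [(7,13) (104/7,13) (14,15) (7,15)]

1. After x ≥ 7: [(7,33/8) (10,3) (17,8) (14,15) (7,15)]
2. After x ≤ 20: [(7,33/8) (10,3) (17,8) (14,15) (7,15)]
3. After y ≥ 13: [(7,13) (104/7,13) (14,15) (7,15)]
4. After y ≤ 18: [(7,13) (104/7,13) (14,15) (7,15)]
5. Canonical ring: [(7,13) (104/7,13) (14,15) (7,15)]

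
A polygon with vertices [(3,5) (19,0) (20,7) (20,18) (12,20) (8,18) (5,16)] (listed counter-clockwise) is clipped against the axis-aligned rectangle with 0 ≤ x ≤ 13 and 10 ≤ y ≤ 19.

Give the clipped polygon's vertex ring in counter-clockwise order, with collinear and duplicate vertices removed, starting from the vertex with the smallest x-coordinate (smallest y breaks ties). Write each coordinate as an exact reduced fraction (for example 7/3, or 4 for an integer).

1. After x ≥ 0: [(3,5) (19,0) (20,7) (20,18) (12,20) (8,18) (5,16)]
2. After x ≤ 13: [(3,5) (13,15/8) (13,79/4) (12,20) (8,18) (5,16)]
3. After y ≥ 10: [(43/11,10) (13,10) (13,79/4) (12,20) (8,18) (5,16)]
4. After y ≤ 19: [(43/11,10) (13,10) (13,19) (10,19) (8,18) (5,16)]
5. Canonical ring: [(43/11,10) (13,10) (13,19) (10,19) (8,18) (5,16)]

Clipped polygon: [(43/11,10) (13,10) (13,19) (10,19) (8,18) (5,16)]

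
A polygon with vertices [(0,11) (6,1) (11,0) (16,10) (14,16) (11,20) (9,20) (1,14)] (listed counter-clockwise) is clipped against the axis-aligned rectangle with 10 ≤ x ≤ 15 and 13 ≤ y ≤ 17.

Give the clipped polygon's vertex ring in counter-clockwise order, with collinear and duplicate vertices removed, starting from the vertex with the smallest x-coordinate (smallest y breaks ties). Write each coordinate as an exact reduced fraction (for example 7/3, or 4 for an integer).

Clipped polygon: [(10,13) (15,13) (14,16) (53/4,17) (10,17)]

1. After x ≥ 10: [(10,1/5) (11,0) (16,10) (14,16) (11,20) (10,20)]
2. After x ≤ 15: [(10,1/5) (11,0) (15,8) (15,13) (14,16) (11,20) (10,20)]
3. After y ≥ 13: [(10,13) (15,13) (15,13) (14,16) (11,20) (10,20)]
4. After y ≤ 17: [(10,17) (10,13) (15,13) (15,13) (14,16) (53/4,17)]
5. Canonical ring: [(10,13) (15,13) (14,16) (53/4,17) (10,17)]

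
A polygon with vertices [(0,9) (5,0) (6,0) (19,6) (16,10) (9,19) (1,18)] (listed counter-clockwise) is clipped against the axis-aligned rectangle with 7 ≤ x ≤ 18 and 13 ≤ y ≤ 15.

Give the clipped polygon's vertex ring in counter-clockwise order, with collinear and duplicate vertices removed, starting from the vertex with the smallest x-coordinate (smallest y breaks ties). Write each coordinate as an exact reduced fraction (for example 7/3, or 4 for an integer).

1. After x ≥ 7: [(7,6/13) (19,6) (16,10) (9,19) (7,75/4)]
2. After x ≤ 18: [(7,6/13) (18,72/13) (18,22/3) (16,10) (9,19) (7,75/4)]
3. After y ≥ 13: [(7,13) (41/3,13) (9,19) (7,75/4)]
4. After y ≤ 15: [(7,15) (7,13) (41/3,13) (109/9,15)]
5. Canonical ring: [(7,13) (41/3,13) (109/9,15) (7,15)]

Clipped polygon: [(7,13) (41/3,13) (109/9,15) (7,15)]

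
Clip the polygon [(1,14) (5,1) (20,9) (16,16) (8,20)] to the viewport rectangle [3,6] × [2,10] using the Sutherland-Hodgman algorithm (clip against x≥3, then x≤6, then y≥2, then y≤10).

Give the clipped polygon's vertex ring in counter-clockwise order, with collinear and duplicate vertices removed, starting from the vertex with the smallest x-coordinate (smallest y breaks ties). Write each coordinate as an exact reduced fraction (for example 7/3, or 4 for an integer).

Clipped polygon: [(3,15/2) (61/13,2) (6,2) (6,10) (3,10)]

1. After x ≥ 3: [(3,110/7) (3,15/2) (5,1) (20,9) (16,16) (8,20)]
2. After x ≤ 6: [(6,128/7) (3,110/7) (3,15/2) (5,1) (6,23/15)]
3. After y ≥ 2: [(6,2) (6,128/7) (3,110/7) (3,15/2) (61/13,2)]
4. After y ≤ 10: [(6,2) (6,10) (3,10) (3,15/2) (61/13,2)]
5. Canonical ring: [(3,15/2) (61/13,2) (6,2) (6,10) (3,10)]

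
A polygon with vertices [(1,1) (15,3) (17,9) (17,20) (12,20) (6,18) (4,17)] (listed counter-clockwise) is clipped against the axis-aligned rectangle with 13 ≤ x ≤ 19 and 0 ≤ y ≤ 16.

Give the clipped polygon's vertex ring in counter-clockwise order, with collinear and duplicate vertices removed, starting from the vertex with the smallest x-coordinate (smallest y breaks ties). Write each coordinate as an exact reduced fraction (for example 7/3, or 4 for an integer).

1. After x ≥ 13: [(13,19/7) (15,3) (17,9) (17,20) (13,20)]
2. After x ≤ 19: [(13,19/7) (15,3) (17,9) (17,20) (13,20)]
3. After y ≥ 0: [(13,19/7) (15,3) (17,9) (17,20) (13,20)]
4. After y ≤ 16: [(13,16) (13,19/7) (15,3) (17,9) (17,16)]
5. Canonical ring: [(13,19/7) (15,3) (17,9) (17,16) (13,16)]

Clipped polygon: [(13,19/7) (15,3) (17,9) (17,16) (13,16)]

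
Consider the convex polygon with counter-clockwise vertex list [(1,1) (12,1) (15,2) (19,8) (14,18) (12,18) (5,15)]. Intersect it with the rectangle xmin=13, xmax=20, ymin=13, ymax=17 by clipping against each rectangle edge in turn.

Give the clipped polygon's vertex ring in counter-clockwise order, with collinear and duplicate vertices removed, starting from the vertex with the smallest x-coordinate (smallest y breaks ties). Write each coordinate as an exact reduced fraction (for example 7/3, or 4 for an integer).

1. After x ≥ 13: [(13,4/3) (15,2) (19,8) (14,18) (13,18)]
2. After x ≤ 20: [(13,4/3) (15,2) (19,8) (14,18) (13,18)]
3. After y ≥ 13: [(13,13) (33/2,13) (14,18) (13,18)]
4. After y ≤ 17: [(13,17) (13,13) (33/2,13) (29/2,17)]
5. Canonical ring: [(13,13) (33/2,13) (29/2,17) (13,17)]

Clipped polygon: [(13,13) (33/2,13) (29/2,17) (13,17)]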